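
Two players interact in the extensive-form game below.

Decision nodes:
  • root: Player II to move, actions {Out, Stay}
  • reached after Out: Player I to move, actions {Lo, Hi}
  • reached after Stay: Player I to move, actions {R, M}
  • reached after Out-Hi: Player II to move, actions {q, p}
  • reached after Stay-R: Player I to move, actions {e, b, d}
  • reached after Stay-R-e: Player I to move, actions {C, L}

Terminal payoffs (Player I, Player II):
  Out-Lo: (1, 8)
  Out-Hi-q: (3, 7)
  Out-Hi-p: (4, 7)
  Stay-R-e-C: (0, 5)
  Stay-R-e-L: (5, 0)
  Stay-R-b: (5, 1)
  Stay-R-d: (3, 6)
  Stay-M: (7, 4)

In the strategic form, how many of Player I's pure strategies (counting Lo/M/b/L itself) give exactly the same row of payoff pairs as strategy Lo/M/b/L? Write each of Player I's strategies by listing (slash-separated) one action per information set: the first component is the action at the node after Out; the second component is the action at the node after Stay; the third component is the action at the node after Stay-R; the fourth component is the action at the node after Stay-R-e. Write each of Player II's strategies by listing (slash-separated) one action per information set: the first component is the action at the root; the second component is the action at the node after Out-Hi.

Row for Lo/M/b/L (columns Out/q, Out/p, Stay/q, Stay/p): (1,8) (1,8) (7,4) (7,4).
Under Lo/M/b/L, Player I's choice at the node after Stay-R and at the node after Stay-R-e can never be reached regardless of what Player II does, so varying those choices leaves every outcome unchanged.
Holding the reachable choices fixed and varying the unreachable ones freely already gives 3 × 2 = 6 equivalent strategies.
No other strategy reproduces this row, so those 6 are the full class: Lo/M/e/C, Lo/M/e/L, Lo/M/b/C, Lo/M/b/L, Lo/M/d/C, Lo/M/d/L.

6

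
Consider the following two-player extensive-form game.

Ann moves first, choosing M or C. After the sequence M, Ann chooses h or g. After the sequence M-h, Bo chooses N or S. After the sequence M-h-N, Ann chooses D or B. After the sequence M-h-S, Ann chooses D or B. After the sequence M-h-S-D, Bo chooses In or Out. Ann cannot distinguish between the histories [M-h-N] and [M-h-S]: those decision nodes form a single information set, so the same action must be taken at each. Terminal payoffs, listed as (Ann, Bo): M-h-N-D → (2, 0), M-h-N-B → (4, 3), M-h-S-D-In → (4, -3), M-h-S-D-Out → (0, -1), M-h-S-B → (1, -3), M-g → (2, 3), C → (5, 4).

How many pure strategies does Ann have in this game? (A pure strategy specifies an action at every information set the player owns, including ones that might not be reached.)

8

Ann owns the root with actions {M, C} — two choices.
Ann owns the node after M with actions {h, g} — two choices.
Ann owns the information set {M-h-N, M-h-S} with actions {D, B} — two choices.
A pure strategy fixes one action at each information set independently, so the count is the product 2 × 2 × 2 = 8.
(For reference, Bo has 4 pure strategies, giving a 8×4 normal-form matrix.)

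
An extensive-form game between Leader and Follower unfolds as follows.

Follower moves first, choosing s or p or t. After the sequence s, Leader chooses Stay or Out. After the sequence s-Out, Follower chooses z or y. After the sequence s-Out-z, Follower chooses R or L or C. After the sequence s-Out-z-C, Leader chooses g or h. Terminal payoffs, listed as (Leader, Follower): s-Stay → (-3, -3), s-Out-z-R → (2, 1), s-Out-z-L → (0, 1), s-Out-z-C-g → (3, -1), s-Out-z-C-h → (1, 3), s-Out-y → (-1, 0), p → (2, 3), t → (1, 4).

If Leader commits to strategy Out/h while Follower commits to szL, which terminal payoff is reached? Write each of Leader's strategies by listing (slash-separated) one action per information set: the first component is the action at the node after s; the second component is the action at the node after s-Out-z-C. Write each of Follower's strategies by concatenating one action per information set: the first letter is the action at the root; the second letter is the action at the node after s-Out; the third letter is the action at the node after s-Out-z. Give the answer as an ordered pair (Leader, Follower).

Trace the play path from the root:
  Follower plays s
  Leader plays Out at [s]
  Follower plays z at [s-Out]
  Follower plays L at [s-Out-z]
→ terminal payoff (0, 1).
(Leader's choice at the node after s-Out-z-C is never reached on this path, so it doesn't affect the outcome.)

(0, 1)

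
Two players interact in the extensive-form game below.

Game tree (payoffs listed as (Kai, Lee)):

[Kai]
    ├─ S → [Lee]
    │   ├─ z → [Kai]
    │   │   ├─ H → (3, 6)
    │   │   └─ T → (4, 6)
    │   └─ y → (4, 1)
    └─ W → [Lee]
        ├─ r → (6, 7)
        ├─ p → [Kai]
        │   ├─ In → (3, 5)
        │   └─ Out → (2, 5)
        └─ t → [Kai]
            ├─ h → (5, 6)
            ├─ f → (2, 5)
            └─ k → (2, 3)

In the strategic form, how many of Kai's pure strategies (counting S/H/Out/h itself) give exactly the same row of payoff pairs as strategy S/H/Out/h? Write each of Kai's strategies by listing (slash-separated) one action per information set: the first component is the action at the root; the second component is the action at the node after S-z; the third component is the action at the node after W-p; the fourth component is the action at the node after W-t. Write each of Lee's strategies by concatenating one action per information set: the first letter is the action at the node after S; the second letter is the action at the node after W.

6

Row for S/H/Out/h (columns zr, zp, zt, yr, yp, yt): (3,6) (3,6) (3,6) (4,1) (4,1) (4,1).
Under S/H/Out/h, Kai's choice at the node after W-p and at the node after W-t can never be reached regardless of what Lee does, so varying those choices leaves every outcome unchanged.
Holding the reachable choices fixed and varying the unreachable ones freely already gives 2 × 3 = 6 equivalent strategies.
No other strategy reproduces this row, so those 6 are the full class: S/H/In/h, S/H/In/f, S/H/In/k, S/H/Out/h, S/H/Out/f, S/H/Out/k.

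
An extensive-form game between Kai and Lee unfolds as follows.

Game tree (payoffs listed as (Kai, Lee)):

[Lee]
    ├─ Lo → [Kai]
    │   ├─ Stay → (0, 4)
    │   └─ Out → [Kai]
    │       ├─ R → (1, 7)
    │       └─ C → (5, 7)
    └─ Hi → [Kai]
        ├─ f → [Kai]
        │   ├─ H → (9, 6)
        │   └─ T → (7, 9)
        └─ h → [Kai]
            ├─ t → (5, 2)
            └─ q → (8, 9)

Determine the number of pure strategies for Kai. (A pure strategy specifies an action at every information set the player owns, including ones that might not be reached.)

32

Kai owns the node after Lo with actions {Stay, Out} — two choices.
Kai owns the node after Hi with actions {f, h} — two choices.
Kai owns the node after Lo-Out with actions {R, C} — two choices.
Kai owns the node after Hi-f with actions {H, T} — two choices.
Kai owns the node after Hi-h with actions {t, q} — two choices.
A pure strategy fixes one action at each information set independently, so the count is the product 2 × 2 × 2 × 2 × 2 = 32.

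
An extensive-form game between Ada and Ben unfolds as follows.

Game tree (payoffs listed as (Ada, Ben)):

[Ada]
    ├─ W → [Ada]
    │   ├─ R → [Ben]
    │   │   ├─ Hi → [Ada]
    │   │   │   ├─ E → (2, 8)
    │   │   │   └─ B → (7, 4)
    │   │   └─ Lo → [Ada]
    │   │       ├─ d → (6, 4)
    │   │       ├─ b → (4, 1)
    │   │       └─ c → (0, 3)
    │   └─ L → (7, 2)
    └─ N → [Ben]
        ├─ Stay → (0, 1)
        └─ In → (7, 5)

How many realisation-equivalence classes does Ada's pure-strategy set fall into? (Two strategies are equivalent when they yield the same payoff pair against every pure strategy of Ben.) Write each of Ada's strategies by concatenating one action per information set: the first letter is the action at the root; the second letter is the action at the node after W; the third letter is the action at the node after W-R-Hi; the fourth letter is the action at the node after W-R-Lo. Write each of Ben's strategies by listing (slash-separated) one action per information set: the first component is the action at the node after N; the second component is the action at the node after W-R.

Ada has 24 pure strategies: WREd, WREb, WREc, WRBd, WRBb, WRBc, WLEd, WLEb, WLEc, WLBd, WLBb, WLBc, NREd, NREb, NREc, NRBd, NRBb, NRBc, NLEd, NLEb, NLEc, NLBd, NLBb, NLBc. Columns: Stay/Hi, Stay/Lo, In/Hi, In/Lo.
{WREd} → row (2,8) (6,4) (2,8) (6,4)
{WREb} → row (2,8) (4,1) (2,8) (4,1)
{WREc} → row (2,8) (0,3) (2,8) (0,3)
{WRBd} → row (7,4) (6,4) (7,4) (6,4)
{WRBb} → row (7,4) (4,1) (7,4) (4,1)
{WRBc} → row (7,4) (0,3) (7,4) (0,3)
{WLEd, WLEb, WLEc, WLBd, WLBb, WLBc} → row (7,2) (7,2) (7,2) (7,2)
{NREd, NREb, NREc, NRBd, NRBb, NRBc, NLEd, NLEb, NLEc, NLBd, NLBb, NLBc} → row (0,1) (0,1) (7,5) (7,5)
That's 8 distinct rows out of 24 strategies.

8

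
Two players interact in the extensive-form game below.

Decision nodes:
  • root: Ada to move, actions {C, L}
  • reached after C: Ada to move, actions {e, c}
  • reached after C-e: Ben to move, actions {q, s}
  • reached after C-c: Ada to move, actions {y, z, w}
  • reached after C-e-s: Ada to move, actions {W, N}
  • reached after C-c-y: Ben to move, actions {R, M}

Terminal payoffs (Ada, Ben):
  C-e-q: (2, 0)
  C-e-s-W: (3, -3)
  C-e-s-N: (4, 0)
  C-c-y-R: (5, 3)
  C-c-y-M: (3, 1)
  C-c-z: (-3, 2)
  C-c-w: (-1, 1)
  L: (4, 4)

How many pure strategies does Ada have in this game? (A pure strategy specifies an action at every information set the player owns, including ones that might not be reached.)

24

Ada owns the root with actions {C, L} — two choices.
Ada owns the node after C with actions {e, c} — two choices.
Ada owns the node after C-c with actions {y, z, w} — three choices.
Ada owns the node after C-e-s with actions {W, N} — two choices.
A pure strategy fixes one action at each information set independently, so the count is the product 2 × 2 × 3 × 2 = 24.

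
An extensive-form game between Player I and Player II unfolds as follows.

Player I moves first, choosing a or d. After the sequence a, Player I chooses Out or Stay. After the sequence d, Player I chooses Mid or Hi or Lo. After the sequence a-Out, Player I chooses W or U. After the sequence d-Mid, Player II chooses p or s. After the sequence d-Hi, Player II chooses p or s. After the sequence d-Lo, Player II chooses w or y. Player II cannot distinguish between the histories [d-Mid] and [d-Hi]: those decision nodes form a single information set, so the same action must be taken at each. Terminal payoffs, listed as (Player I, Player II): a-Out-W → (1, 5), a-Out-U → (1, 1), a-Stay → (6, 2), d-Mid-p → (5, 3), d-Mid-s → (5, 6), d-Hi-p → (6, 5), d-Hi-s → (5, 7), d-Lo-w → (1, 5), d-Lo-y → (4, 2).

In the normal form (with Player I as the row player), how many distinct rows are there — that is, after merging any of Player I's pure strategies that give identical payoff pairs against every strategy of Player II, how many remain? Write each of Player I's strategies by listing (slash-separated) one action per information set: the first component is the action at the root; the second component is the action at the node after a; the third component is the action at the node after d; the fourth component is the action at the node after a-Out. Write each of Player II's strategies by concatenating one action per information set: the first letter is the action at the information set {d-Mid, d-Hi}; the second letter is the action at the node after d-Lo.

6

Player I has 24 pure strategies: a/Out/Mid/W, a/Out/Mid/U, a/Out/Hi/W, a/Out/Hi/U, a/Out/Lo/W, a/Out/Lo/U, a/Stay/Mid/W, a/Stay/Mid/U, a/Stay/Hi/W, a/Stay/Hi/U, a/Stay/Lo/W, a/Stay/Lo/U, d/Out/Mid/W, d/Out/Mid/U, d/Out/Hi/W, d/Out/Hi/U, d/Out/Lo/W, d/Out/Lo/U, d/Stay/Mid/W, d/Stay/Mid/U, d/Stay/Hi/W, d/Stay/Hi/U, d/Stay/Lo/W, d/Stay/Lo/U. Columns: pw, py, sw, sy.
{a/Out/Mid/W, a/Out/Hi/W, a/Out/Lo/W} → row (1,5) (1,5) (1,5) (1,5)
{a/Out/Mid/U, a/Out/Hi/U, a/Out/Lo/U} → row (1,1) (1,1) (1,1) (1,1)
{a/Stay/Mid/W, a/Stay/Mid/U, a/Stay/Hi/W, a/Stay/Hi/U, a/Stay/Lo/W, a/Stay/Lo/U} → row (6,2) (6,2) (6,2) (6,2)
{d/Out/Mid/W, d/Out/Mid/U, d/Stay/Mid/W, d/Stay/Mid/U} → row (5,3) (5,3) (5,6) (5,6)
{d/Out/Hi/W, d/Out/Hi/U, d/Stay/Hi/W, d/Stay/Hi/U} → row (6,5) (6,5) (5,7) (5,7)
{d/Out/Lo/W, d/Out/Lo/U, d/Stay/Lo/W, d/Stay/Lo/U} → row (1,5) (4,2) (1,5) (4,2)
That's 6 distinct rows out of 24 strategies.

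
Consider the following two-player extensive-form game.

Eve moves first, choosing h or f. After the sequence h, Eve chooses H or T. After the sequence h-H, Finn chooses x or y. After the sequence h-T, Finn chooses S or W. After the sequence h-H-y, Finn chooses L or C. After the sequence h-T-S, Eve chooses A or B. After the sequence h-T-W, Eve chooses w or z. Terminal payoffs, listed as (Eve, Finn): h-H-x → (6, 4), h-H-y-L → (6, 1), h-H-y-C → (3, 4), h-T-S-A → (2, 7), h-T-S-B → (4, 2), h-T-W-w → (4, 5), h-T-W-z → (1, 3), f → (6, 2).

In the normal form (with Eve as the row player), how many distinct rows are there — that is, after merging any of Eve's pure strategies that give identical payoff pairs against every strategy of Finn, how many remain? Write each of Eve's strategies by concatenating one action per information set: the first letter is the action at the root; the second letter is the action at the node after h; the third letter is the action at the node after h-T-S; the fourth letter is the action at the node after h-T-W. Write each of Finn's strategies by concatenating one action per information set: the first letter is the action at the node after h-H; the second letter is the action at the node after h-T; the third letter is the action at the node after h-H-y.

6

Eve has 16 pure strategies: hHAw, hHAz, hHBw, hHBz, hTAw, hTAz, hTBw, hTBz, fHAw, fHAz, fHBw, fHBz, fTAw, fTAz, fTBw, fTBz. Columns: xSL, xSC, xWL, xWC, ySL, ySC, yWL, yWC.
{hHAw, hHAz, hHBw, hHBz} → row (6,4) (6,4) (6,4) (6,4) (6,1) (3,4) (6,1) (3,4)
{hTAw} → row (2,7) (2,7) (4,5) (4,5) (2,7) (2,7) (4,5) (4,5)
{hTAz} → row (2,7) (2,7) (1,3) (1,3) (2,7) (2,7) (1,3) (1,3)
{hTBw} → row (4,2) (4,2) (4,5) (4,5) (4,2) (4,2) (4,5) (4,5)
{hTBz} → row (4,2) (4,2) (1,3) (1,3) (4,2) (4,2) (1,3) (1,3)
{fHAw, fHAz, fHBw, fHBz, fTAw, fTAz, fTBw, fTBz} → row (6,2) (6,2) (6,2) (6,2) (6,2) (6,2) (6,2) (6,2)
That's 6 distinct rows out of 16 strategies.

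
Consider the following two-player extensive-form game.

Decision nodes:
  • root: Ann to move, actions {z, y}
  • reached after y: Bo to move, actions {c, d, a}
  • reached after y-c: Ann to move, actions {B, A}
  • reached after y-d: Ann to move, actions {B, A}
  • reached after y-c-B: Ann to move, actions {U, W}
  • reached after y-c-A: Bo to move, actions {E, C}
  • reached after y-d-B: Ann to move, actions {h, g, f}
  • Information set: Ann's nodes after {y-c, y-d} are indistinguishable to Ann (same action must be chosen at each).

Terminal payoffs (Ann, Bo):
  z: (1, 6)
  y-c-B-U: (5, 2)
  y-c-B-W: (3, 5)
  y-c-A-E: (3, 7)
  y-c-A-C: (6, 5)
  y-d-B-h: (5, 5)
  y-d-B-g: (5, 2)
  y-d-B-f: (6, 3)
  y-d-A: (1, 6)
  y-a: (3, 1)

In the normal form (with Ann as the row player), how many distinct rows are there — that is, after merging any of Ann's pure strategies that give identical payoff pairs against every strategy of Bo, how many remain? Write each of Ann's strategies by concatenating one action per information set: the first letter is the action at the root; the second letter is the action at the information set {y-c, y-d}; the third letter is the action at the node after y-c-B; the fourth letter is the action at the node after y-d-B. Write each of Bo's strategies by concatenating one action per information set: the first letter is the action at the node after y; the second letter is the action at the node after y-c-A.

8

Ann has 24 pure strategies: zBUh, zBUg, zBUf, zBWh, zBWg, zBWf, zAUh, zAUg, zAUf, zAWh, zAWg, zAWf, yBUh, yBUg, yBUf, yBWh, yBWg, yBWf, yAUh, yAUg, yAUf, yAWh, yAWg, yAWf. Columns: cE, cC, dE, dC, aE, aC.
{zBUh, zBUg, zBUf, zBWh, zBWg, zBWf, zAUh, zAUg, zAUf, zAWh, zAWg, zAWf} → row (1,6) (1,6) (1,6) (1,6) (1,6) (1,6)
{yBUh} → row (5,2) (5,2) (5,5) (5,5) (3,1) (3,1)
{yBUg} → row (5,2) (5,2) (5,2) (5,2) (3,1) (3,1)
{yBUf} → row (5,2) (5,2) (6,3) (6,3) (3,1) (3,1)
{yBWh} → row (3,5) (3,5) (5,5) (5,5) (3,1) (3,1)
{yBWg} → row (3,5) (3,5) (5,2) (5,2) (3,1) (3,1)
{yBWf} → row (3,5) (3,5) (6,3) (6,3) (3,1) (3,1)
{yAUh, yAUg, yAUf, yAWh, yAWg, yAWf} → row (3,7) (6,5) (1,6) (1,6) (3,1) (3,1)
That's 8 distinct rows out of 24 strategies.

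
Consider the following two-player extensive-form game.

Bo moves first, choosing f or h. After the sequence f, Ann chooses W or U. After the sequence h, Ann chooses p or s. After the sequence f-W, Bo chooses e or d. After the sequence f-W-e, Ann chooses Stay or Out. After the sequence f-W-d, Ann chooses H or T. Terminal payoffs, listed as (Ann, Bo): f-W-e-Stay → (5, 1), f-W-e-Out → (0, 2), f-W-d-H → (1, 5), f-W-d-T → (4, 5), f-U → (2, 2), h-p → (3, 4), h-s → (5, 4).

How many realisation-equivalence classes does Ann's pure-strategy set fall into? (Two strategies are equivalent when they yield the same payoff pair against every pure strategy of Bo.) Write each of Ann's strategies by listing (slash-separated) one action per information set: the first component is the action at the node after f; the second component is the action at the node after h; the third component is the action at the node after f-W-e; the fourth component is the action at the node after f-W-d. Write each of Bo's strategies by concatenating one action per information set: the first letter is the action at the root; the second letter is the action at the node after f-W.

Ann has 16 pure strategies: W/p/Stay/H, W/p/Stay/T, W/p/Out/H, W/p/Out/T, W/s/Stay/H, W/s/Stay/T, W/s/Out/H, W/s/Out/T, U/p/Stay/H, U/p/Stay/T, U/p/Out/H, U/p/Out/T, U/s/Stay/H, U/s/Stay/T, U/s/Out/H, U/s/Out/T. Columns: fe, fd, he, hd.
{W/p/Stay/H} → row (5,1) (1,5) (3,4) (3,4)
{W/p/Stay/T} → row (5,1) (4,5) (3,4) (3,4)
{W/p/Out/H} → row (0,2) (1,5) (3,4) (3,4)
{W/p/Out/T} → row (0,2) (4,5) (3,4) (3,4)
{W/s/Stay/H} → row (5,1) (1,5) (5,4) (5,4)
{W/s/Stay/T} → row (5,1) (4,5) (5,4) (5,4)
{W/s/Out/H} → row (0,2) (1,5) (5,4) (5,4)
{W/s/Out/T} → row (0,2) (4,5) (5,4) (5,4)
{U/p/Stay/H, U/p/Stay/T, U/p/Out/H, U/p/Out/T} → row (2,2) (2,2) (3,4) (3,4)
{U/s/Stay/H, U/s/Stay/T, U/s/Out/H, U/s/Out/T} → row (2,2) (2,2) (5,4) (5,4)
That's 10 distinct rows out of 16 strategies.

10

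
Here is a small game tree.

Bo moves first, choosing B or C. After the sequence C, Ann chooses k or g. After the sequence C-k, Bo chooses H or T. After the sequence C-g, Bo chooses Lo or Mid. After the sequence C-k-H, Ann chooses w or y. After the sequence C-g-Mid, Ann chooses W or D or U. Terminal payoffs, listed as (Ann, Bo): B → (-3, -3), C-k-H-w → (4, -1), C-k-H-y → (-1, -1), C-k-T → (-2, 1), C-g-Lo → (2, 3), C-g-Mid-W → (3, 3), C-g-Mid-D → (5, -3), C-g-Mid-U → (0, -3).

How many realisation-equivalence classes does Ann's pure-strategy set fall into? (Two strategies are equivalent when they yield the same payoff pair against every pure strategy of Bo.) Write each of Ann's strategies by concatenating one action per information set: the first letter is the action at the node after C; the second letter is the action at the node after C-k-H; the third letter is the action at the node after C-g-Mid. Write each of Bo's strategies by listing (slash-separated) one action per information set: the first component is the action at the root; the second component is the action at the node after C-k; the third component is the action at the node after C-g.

5

Ann has 12 pure strategies: kwW, kwD, kwU, kyW, kyD, kyU, gwW, gwD, gwU, gyW, gyD, gyU. Columns: B/H/Lo, B/H/Mid, B/T/Lo, B/T/Mid, C/H/Lo, C/H/Mid, C/T/Lo, C/T/Mid.
{kwW, kwD, kwU} → row (-3,-3) (-3,-3) (-3,-3) (-3,-3) (4,-1) (4,-1) (-2,1) (-2,1)
{kyW, kyD, kyU} → row (-3,-3) (-3,-3) (-3,-3) (-3,-3) (-1,-1) (-1,-1) (-2,1) (-2,1)
{gwW, gyW} → row (-3,-3) (-3,-3) (-3,-3) (-3,-3) (2,3) (3,3) (2,3) (3,3)
{gwD, gyD} → row (-3,-3) (-3,-3) (-3,-3) (-3,-3) (2,3) (5,-3) (2,3) (5,-3)
{gwU, gyU} → row (-3,-3) (-3,-3) (-3,-3) (-3,-3) (2,3) (0,-3) (2,3) (0,-3)
That's 5 distinct rows out of 12 strategies.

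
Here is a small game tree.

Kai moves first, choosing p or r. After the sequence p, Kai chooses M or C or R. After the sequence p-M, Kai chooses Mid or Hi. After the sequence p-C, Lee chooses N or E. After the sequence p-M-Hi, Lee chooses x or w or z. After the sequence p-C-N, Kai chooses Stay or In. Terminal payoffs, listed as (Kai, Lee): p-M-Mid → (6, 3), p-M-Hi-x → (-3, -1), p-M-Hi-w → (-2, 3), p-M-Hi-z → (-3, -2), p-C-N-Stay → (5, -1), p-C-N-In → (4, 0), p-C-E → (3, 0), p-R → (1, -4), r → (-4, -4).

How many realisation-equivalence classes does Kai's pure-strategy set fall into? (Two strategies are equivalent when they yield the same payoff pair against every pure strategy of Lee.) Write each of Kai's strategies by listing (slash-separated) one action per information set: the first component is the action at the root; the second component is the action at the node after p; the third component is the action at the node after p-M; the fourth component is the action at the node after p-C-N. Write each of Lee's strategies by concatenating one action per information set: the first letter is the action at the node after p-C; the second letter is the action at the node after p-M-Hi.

6

Kai has 24 pure strategies: p/M/Mid/Stay, p/M/Mid/In, p/M/Hi/Stay, p/M/Hi/In, p/C/Mid/Stay, p/C/Mid/In, p/C/Hi/Stay, p/C/Hi/In, p/R/Mid/Stay, p/R/Mid/In, p/R/Hi/Stay, p/R/Hi/In, r/M/Mid/Stay, r/M/Mid/In, r/M/Hi/Stay, r/M/Hi/In, r/C/Mid/Stay, r/C/Mid/In, r/C/Hi/Stay, r/C/Hi/In, r/R/Mid/Stay, r/R/Mid/In, r/R/Hi/Stay, r/R/Hi/In. Columns: Nx, Nw, Nz, Ex, Ew, Ez.
{p/M/Mid/Stay, p/M/Mid/In} → row (6,3) (6,3) (6,3) (6,3) (6,3) (6,3)
{p/M/Hi/Stay, p/M/Hi/In} → row (-3,-1) (-2,3) (-3,-2) (-3,-1) (-2,3) (-3,-2)
{p/C/Mid/Stay, p/C/Hi/Stay} → row (5,-1) (5,-1) (5,-1) (3,0) (3,0) (3,0)
{p/C/Mid/In, p/C/Hi/In} → row (4,0) (4,0) (4,0) (3,0) (3,0) (3,0)
{p/R/Mid/Stay, p/R/Mid/In, p/R/Hi/Stay, p/R/Hi/In} → row (1,-4) (1,-4) (1,-4) (1,-4) (1,-4) (1,-4)
{r/M/Mid/Stay, r/M/Mid/In, r/M/Hi/Stay, r/M/Hi/In, r/C/Mid/Stay, r/C/Mid/In, r/C/Hi/Stay, r/C/Hi/In, r/R/Mid/Stay, r/R/Mid/In, r/R/Hi/Stay, r/R/Hi/In} → row (-4,-4) (-4,-4) (-4,-4) (-4,-4) (-4,-4) (-4,-4)
That's 6 distinct rows out of 24 strategies.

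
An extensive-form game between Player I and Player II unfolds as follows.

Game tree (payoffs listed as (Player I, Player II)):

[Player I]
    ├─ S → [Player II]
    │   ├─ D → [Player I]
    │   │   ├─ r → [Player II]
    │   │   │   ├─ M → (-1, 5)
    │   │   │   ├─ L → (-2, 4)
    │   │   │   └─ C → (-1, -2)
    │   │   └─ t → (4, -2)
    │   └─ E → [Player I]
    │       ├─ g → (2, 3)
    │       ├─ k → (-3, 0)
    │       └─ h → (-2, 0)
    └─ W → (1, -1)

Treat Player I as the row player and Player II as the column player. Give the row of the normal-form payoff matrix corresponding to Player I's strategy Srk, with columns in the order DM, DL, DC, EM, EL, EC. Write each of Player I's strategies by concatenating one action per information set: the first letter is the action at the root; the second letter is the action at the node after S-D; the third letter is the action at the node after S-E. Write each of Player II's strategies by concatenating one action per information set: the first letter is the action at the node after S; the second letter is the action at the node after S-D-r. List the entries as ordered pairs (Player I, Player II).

vs DM: Player I plays S → Player II plays D at [S] → Player I plays r at [S-D] → Player II plays M at [S-D-r] → (-1, 5)
vs DL: Player I plays S → Player II plays D at [S] → Player I plays r at [S-D] → Player II plays L at [S-D-r] → (-2, 4)
vs DC: Player I plays S → Player II plays D at [S] → Player I plays r at [S-D] → Player II plays C at [S-D-r] → (-1, -2)
vs EM: Player I plays S → Player II plays E at [S] → Player I plays k at [S-E] → (-3, 0)
vs EL: Player I plays S → Player II plays E at [S] → Player I plays k at [S-E] → (-3, 0)
vs EC: Player I plays S → Player II plays E at [S] → Player I plays k at [S-E] → (-3, 0)

(-1,5) (-2,4) (-1,-2) (-3,0) (-3,0) (-3,0)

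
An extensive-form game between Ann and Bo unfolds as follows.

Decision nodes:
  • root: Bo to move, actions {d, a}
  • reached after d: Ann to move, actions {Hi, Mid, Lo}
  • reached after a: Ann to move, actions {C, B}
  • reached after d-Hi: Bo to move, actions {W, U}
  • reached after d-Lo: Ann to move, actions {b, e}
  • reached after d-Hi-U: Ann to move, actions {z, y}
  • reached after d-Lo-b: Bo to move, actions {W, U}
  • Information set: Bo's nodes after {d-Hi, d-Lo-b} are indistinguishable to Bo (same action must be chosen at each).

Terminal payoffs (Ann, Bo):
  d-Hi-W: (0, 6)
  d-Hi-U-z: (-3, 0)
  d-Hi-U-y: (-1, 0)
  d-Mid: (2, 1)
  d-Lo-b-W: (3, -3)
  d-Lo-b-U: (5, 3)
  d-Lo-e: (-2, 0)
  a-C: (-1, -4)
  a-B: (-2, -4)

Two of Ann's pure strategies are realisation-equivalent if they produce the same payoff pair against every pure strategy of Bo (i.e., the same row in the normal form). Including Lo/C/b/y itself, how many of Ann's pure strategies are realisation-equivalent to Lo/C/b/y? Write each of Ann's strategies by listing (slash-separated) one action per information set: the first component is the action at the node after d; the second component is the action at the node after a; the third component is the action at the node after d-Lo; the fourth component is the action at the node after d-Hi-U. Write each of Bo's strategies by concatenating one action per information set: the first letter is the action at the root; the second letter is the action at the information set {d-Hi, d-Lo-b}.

2

Row for Lo/C/b/y (columns dW, dU, aW, aU): (3,-3) (5,3) (-1,-4) (-1,-4).
Under Lo/C/b/y, Ann's choice at the node after d-Hi-U can never be reached regardless of what Bo does, so varying those choices leaves every outcome unchanged.
Holding the reachable choices fixed and varying the unreachable one freely already gives 2 equivalent strategies.
No other strategy reproduces this row, so those 2 are the full class: Lo/C/b/z, Lo/C/b/y.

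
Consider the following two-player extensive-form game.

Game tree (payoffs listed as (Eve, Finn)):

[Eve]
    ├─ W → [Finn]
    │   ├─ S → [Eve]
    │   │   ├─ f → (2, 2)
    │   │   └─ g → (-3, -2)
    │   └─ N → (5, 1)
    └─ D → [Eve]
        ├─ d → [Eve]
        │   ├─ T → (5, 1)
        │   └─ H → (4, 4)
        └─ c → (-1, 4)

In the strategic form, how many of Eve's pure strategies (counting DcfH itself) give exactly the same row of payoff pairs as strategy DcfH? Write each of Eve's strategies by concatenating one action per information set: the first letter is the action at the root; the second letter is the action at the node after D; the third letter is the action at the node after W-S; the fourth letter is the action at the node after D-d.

4

Row for DcfH (columns S, N): (-1,4) (-1,4).
Under DcfH, Eve's choice at the node after W-S and at the node after D-d can never be reached regardless of what Finn does, so varying those choices leaves every outcome unchanged.
Holding the reachable choices fixed and varying the unreachable ones freely already gives 2 × 2 = 4 equivalent strategies.
No other strategy reproduces this row, so those 4 are the full class: DcfT, DcfH, DcgT, DcgH.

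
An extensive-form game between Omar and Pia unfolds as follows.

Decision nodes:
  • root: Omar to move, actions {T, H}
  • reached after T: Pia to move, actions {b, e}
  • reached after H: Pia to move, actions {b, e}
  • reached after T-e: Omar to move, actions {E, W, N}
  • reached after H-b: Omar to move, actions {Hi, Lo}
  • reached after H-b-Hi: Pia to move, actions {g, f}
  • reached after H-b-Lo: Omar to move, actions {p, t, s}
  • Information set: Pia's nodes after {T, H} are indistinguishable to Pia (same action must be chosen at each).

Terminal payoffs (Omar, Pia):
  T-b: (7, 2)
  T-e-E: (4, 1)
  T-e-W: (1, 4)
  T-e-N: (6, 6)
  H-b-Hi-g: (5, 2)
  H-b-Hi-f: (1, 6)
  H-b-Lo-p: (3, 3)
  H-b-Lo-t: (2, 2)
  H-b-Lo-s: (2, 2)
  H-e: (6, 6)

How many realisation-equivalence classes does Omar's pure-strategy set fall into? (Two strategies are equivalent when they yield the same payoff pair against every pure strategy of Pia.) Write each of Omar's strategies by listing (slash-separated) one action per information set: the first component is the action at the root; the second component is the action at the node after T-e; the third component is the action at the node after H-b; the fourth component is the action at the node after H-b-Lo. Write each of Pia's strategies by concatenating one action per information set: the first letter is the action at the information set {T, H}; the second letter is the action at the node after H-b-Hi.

6

Omar has 36 pure strategies: T/E/Hi/p, T/E/Hi/t, T/E/Hi/s, T/E/Lo/p, T/E/Lo/t, T/E/Lo/s, T/W/Hi/p, T/W/Hi/t, T/W/Hi/s, T/W/Lo/p, T/W/Lo/t, T/W/Lo/s, T/N/Hi/p, T/N/Hi/t, T/N/Hi/s, T/N/Lo/p, T/N/Lo/t, T/N/Lo/s, H/E/Hi/p, H/E/Hi/t, H/E/Hi/s, H/E/Lo/p, H/E/Lo/t, H/E/Lo/s, H/W/Hi/p, H/W/Hi/t, H/W/Hi/s, H/W/Lo/p, H/W/Lo/t, H/W/Lo/s, H/N/Hi/p, H/N/Hi/t, H/N/Hi/s, H/N/Lo/p, H/N/Lo/t, H/N/Lo/s. Columns: bg, bf, eg, ef.
{T/E/Hi/p, T/E/Hi/t, T/E/Hi/s, T/E/Lo/p, T/E/Lo/t, T/E/Lo/s} → row (7,2) (7,2) (4,1) (4,1)
{T/W/Hi/p, T/W/Hi/t, T/W/Hi/s, T/W/Lo/p, T/W/Lo/t, T/W/Lo/s} → row (7,2) (7,2) (1,4) (1,4)
{T/N/Hi/p, T/N/Hi/t, T/N/Hi/s, T/N/Lo/p, T/N/Lo/t, T/N/Lo/s} → row (7,2) (7,2) (6,6) (6,6)
{H/E/Hi/p, H/E/Hi/t, H/E/Hi/s, H/W/Hi/p, H/W/Hi/t, H/W/Hi/s, H/N/Hi/p, H/N/Hi/t, H/N/Hi/s} → row (5,2) (1,6) (6,6) (6,6)
{H/E/Lo/p, H/W/Lo/p, H/N/Lo/p} → row (3,3) (3,3) (6,6) (6,6)
{H/E/Lo/t, H/E/Lo/s, H/W/Lo/t, H/W/Lo/s, H/N/Lo/t, H/N/Lo/s} → row (2,2) (2,2) (6,6) (6,6)
That's 6 distinct rows out of 36 strategies.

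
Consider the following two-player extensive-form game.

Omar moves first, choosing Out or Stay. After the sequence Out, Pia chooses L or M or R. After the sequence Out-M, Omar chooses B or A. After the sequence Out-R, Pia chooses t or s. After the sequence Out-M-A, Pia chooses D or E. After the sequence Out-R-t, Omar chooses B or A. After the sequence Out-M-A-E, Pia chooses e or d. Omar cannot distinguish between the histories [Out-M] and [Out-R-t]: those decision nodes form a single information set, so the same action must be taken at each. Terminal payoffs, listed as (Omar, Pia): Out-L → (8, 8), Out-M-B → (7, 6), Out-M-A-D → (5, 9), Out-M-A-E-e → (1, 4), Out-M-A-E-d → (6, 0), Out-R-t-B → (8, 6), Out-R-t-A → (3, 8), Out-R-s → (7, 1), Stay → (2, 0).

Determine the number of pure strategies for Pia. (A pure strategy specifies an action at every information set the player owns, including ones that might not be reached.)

24

Pia owns the node after Out with actions {L, M, R} — three choices.
Pia owns the node after Out-R with actions {t, s} — two choices.
Pia owns the node after Out-M-A with actions {D, E} — two choices.
Pia owns the node after Out-M-A-E with actions {e, d} — two choices.
A pure strategy fixes one action at each information set independently, so the count is the product 3 × 2 × 2 × 2 = 24.
(For reference, Omar has 4 pure strategies, giving a 24×4 normal-form matrix.)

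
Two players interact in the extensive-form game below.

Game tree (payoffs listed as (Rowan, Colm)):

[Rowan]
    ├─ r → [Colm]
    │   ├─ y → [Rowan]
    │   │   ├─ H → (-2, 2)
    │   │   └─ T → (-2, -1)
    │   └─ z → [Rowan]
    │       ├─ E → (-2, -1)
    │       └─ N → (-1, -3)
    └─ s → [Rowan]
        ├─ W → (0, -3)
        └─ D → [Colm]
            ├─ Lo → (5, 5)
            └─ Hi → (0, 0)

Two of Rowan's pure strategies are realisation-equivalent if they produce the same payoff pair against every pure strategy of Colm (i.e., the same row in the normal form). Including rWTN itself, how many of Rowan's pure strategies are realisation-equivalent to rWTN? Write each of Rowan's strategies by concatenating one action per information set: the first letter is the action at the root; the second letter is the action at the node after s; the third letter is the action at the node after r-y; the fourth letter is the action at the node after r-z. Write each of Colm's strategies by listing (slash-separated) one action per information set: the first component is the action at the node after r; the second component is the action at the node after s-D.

Row for rWTN (columns y/Lo, y/Hi, z/Lo, z/Hi): (-2,-1) (-2,-1) (-1,-3) (-1,-3).
Under rWTN, Rowan's choice at the node after s can never be reached regardless of what Colm does, so varying those choices leaves every outcome unchanged.
Holding the reachable choices fixed and varying the unreachable one freely already gives 2 equivalent strategies.
No other strategy reproduces this row, so those 2 are the full class: rWTN, rDTN.

2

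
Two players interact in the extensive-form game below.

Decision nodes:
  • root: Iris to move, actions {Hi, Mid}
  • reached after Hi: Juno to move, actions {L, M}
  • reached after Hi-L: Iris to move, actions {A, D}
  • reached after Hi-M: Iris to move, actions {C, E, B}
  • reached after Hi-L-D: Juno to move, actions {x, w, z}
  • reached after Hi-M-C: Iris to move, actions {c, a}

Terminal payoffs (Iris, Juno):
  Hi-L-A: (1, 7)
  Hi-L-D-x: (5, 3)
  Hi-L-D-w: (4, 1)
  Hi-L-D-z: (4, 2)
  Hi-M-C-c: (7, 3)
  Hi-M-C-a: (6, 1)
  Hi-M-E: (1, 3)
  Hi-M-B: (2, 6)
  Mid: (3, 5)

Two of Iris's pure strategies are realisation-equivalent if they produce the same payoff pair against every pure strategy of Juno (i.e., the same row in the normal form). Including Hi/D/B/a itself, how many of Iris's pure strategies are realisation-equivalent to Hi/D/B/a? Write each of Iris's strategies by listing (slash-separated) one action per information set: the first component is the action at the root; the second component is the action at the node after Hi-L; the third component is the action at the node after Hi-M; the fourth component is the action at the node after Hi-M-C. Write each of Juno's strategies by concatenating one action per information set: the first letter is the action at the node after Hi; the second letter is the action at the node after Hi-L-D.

2

Row for Hi/D/B/a (columns Lx, Lw, Lz, Mx, Mw, Mz): (5,3) (4,1) (4,2) (2,6) (2,6) (2,6).
Under Hi/D/B/a, Iris's choice at the node after Hi-M-C can never be reached regardless of what Juno does, so varying those choices leaves every outcome unchanged.
Holding the reachable choices fixed and varying the unreachable one freely already gives 2 equivalent strategies.
No other strategy reproduces this row, so those 2 are the full class: Hi/D/B/c, Hi/D/B/a.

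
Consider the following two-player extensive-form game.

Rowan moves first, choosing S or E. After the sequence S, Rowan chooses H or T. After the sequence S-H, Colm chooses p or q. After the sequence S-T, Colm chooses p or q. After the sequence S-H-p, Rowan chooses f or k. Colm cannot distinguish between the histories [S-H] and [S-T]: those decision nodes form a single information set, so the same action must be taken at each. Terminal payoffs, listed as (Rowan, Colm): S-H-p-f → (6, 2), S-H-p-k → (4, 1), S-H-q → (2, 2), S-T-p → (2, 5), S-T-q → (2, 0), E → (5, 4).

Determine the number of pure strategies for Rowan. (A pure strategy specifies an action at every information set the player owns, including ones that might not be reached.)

Rowan owns the root with actions {S, E} — two choices.
Rowan owns the node after S with actions {H, T} — two choices.
Rowan owns the node after S-H-p with actions {f, k} — two choices.
A pure strategy fixes one action at each information set independently, so the count is the product 2 × 2 × 2 = 8.

8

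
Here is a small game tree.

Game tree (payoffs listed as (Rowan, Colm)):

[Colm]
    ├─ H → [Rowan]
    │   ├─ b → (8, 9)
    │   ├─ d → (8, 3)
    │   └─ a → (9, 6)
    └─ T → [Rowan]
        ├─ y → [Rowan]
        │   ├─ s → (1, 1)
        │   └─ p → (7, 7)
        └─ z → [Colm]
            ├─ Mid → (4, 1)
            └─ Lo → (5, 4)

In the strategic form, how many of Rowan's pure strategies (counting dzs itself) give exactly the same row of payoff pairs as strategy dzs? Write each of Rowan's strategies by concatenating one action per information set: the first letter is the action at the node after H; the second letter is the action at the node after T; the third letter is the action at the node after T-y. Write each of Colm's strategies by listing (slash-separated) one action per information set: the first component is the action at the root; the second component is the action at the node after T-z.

Row for dzs (columns H/Mid, H/Lo, T/Mid, T/Lo): (8,3) (8,3) (4,1) (5,4).
Under dzs, Rowan's choice at the node after T-y can never be reached regardless of what Colm does, so varying those choices leaves every outcome unchanged.
Holding the reachable choices fixed and varying the unreachable one freely already gives 2 equivalent strategies.
No other strategy reproduces this row, so those 2 are the full class: dzs, dzp.

2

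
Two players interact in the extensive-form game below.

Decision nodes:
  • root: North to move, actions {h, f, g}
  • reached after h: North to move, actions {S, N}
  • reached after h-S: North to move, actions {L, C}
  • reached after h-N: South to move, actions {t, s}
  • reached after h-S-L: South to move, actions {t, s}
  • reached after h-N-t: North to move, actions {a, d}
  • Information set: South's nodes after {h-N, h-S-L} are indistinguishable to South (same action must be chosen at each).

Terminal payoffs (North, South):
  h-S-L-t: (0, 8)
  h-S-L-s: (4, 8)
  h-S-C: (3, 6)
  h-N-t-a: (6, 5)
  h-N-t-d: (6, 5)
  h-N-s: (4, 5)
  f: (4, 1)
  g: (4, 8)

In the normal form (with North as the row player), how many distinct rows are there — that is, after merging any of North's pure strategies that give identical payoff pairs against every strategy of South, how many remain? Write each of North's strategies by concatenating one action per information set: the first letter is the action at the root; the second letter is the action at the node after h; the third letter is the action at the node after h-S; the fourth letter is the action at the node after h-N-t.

5

North has 24 pure strategies: hSLa, hSLd, hSCa, hSCd, hNLa, hNLd, hNCa, hNCd, fSLa, fSLd, fSCa, fSCd, fNLa, fNLd, fNCa, fNCd, gSLa, gSLd, gSCa, gSCd, gNLa, gNLd, gNCa, gNCd. Columns: t, s.
{hSLa, hSLd} → row (0,8) (4,8)
{hSCa, hSCd} → row (3,6) (3,6)
{hNLa, hNLd, hNCa, hNCd} → row (6,5) (4,5)
{fSLa, fSLd, fSCa, fSCd, fNLa, fNLd, fNCa, fNCd} → row (4,1) (4,1)
{gSLa, gSLd, gSCa, gSCd, gNLa, gNLd, gNCa, gNCd} → row (4,8) (4,8)
That's 5 distinct rows out of 24 strategies.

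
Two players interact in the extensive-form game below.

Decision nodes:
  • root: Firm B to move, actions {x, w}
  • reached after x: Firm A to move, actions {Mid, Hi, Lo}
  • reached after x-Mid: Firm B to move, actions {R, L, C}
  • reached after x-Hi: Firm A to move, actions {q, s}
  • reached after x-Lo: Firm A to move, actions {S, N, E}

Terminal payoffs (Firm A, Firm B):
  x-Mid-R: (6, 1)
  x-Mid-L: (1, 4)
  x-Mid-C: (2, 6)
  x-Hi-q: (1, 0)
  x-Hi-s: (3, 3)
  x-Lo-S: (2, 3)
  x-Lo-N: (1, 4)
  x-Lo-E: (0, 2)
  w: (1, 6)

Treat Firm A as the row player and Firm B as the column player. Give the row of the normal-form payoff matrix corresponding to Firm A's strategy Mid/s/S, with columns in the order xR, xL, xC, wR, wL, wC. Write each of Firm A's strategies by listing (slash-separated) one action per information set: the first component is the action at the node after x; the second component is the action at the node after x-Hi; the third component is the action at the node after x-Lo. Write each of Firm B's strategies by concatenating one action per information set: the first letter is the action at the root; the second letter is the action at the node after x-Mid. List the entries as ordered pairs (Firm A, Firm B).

(6,1) (1,4) (2,6) (1,6) (1,6) (1,6)

vs xR: Firm B plays x → Firm A plays Mid at [x] → Firm B plays R at [x-Mid] → (6, 1)
vs xL: Firm B plays x → Firm A plays Mid at [x] → Firm B plays L at [x-Mid] → (1, 4)
vs xC: Firm B plays x → Firm A plays Mid at [x] → Firm B plays C at [x-Mid] → (2, 6)
vs wR: Firm B plays w → (1, 6)
vs wL: Firm B plays w → (1, 6)
vs wC: Firm B plays w → (1, 6)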